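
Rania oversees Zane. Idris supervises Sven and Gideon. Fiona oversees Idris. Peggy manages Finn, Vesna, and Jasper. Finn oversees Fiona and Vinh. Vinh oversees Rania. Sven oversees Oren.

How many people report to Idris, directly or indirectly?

3

Idris directly manages Sven, Gideon. Under Sven: Oren (1). Gideon has no reports. So Idris's organization is 2 direct reports plus everyone under them: 2 + 1 = 3.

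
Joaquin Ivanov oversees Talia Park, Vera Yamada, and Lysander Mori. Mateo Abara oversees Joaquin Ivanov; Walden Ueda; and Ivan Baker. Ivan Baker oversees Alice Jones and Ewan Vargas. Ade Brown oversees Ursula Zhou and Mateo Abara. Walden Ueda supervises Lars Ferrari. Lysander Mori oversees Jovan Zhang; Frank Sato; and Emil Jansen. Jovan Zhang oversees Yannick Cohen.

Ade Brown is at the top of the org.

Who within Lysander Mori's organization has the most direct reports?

Lysander Mori

Direct-report counts within Lysander Mori's organization: Lysander Mori has 3; Jovan Zhang has 1. The largest is 3, held by Lysander Mori.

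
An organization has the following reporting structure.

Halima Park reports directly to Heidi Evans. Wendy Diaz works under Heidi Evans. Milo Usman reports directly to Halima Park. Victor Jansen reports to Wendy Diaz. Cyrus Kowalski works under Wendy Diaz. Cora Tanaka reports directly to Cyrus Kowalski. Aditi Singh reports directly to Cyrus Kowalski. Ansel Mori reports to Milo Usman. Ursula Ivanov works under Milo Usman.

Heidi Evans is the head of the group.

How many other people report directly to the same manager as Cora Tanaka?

1

Cora Tanaka reports to Cyrus Kowalski. Cyrus Kowalski's other direct reports are Aditi Singh — 1 peer.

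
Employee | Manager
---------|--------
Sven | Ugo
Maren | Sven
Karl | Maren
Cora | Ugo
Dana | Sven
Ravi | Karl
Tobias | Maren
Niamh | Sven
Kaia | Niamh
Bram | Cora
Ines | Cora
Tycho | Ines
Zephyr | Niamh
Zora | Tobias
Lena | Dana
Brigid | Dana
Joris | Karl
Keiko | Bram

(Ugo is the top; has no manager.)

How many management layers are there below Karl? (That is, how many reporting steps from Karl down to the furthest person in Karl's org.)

The longest chain under Karl runs Karl → Joris, which is 1 level below Karl.

1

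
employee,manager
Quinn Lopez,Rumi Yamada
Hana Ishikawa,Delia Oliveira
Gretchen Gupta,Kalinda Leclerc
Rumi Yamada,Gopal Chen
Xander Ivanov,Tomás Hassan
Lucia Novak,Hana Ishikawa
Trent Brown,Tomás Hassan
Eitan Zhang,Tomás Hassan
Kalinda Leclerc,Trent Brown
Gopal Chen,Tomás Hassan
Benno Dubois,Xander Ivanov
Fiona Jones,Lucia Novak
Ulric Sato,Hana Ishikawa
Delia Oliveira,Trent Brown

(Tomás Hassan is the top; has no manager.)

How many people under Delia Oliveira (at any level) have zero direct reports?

The people in Delia Oliveira's organization with no one reporting to them are Ulric Sato, Fiona Jones. That is 2.

2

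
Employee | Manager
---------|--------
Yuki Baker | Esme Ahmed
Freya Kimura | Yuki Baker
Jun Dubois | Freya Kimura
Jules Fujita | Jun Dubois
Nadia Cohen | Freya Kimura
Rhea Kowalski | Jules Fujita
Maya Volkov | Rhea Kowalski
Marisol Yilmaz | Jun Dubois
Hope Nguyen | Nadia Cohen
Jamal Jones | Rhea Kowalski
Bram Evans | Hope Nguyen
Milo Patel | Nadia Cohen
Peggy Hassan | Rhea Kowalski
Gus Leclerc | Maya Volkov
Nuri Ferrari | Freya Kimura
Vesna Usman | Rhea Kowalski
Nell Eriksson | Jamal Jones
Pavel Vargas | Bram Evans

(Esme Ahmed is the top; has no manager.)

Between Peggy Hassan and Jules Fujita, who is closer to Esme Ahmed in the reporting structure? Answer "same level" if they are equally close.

Peggy Hassan is 6 levels below Esme Ahmed; Jules Fujita is 4. Jules Fujita is higher.

Jules Fujita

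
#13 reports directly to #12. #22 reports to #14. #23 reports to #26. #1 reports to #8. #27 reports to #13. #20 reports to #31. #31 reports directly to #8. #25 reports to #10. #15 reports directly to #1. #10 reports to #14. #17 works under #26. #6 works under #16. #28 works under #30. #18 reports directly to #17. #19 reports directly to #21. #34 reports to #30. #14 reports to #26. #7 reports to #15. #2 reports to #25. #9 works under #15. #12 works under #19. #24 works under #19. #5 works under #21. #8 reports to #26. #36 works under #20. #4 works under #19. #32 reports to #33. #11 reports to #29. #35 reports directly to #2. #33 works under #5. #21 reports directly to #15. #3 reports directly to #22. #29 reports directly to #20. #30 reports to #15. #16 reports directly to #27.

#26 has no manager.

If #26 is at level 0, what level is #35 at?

Chain from #35 up to #26: #35 → #2 → #25 → #10 → #14 → #26. That is 5 steps up, so #35 is 5 levels below #26.

5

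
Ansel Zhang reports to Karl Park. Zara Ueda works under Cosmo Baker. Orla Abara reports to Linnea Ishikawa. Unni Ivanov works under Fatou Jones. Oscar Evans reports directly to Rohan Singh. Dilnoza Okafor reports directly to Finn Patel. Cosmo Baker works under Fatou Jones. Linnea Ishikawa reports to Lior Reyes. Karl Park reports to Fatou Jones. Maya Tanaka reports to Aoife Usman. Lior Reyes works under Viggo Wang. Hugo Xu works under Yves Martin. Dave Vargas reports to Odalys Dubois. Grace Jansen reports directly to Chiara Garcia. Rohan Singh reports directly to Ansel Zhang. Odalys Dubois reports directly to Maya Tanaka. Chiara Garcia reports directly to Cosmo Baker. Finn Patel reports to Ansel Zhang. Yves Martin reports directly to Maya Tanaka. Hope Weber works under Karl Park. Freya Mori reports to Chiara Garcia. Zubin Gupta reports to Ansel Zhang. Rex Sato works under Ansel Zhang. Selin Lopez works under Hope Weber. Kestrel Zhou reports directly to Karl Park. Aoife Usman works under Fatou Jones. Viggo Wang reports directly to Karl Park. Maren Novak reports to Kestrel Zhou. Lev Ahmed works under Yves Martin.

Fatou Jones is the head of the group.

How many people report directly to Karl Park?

Karl Park directly manages Viggo Wang, Ansel Zhang, Hope Weber, Kestrel Zhou. That is 4 direct reports.

4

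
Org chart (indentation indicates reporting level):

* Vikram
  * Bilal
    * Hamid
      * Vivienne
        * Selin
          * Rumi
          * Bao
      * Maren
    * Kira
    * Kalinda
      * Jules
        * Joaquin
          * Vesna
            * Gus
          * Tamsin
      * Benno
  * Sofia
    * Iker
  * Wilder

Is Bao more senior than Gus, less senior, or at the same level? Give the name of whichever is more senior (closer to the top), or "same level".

Bao

Bao is 5 levels below Vikram; Gus is 6. Bao is higher.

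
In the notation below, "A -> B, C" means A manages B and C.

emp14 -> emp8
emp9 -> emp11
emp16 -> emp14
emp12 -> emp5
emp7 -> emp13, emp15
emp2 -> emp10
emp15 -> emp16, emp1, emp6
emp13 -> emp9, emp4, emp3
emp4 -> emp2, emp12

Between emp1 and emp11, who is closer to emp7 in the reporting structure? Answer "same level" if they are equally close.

emp1 is 2 levels below emp7; emp11 is 3. emp1 is higher.

emp1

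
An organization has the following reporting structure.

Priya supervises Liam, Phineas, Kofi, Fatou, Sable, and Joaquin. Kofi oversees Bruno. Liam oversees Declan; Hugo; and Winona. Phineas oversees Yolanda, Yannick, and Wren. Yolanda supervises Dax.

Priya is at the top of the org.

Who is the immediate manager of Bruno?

Kofi

Bruno reports directly to Kofi.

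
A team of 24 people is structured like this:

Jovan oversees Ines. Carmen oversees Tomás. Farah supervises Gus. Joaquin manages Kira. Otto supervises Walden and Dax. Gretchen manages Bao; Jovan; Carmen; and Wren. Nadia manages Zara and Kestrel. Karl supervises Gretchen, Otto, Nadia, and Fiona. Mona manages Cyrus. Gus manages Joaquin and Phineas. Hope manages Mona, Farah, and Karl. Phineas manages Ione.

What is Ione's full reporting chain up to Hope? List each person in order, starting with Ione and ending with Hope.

Ione -> Phineas -> Gus -> Farah -> Hope

Ione reports to Phineas. Phineas reports to Gus. Gus reports to Farah. Farah reports to Hope. Hope is at the top.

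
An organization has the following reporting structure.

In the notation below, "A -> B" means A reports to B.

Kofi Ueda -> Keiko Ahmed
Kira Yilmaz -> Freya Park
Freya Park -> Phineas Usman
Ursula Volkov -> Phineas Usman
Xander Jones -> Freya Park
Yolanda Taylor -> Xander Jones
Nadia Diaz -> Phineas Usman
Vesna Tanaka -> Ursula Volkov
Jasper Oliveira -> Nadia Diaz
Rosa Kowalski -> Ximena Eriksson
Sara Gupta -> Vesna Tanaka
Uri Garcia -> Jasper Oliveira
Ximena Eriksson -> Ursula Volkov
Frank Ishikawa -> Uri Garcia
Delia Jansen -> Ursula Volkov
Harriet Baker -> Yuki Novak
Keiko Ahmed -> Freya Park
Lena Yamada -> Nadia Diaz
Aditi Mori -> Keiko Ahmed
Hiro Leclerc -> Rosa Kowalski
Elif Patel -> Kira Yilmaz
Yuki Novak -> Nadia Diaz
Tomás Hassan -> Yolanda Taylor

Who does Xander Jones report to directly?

Freya Park

Xander Jones reports directly to Freya Park.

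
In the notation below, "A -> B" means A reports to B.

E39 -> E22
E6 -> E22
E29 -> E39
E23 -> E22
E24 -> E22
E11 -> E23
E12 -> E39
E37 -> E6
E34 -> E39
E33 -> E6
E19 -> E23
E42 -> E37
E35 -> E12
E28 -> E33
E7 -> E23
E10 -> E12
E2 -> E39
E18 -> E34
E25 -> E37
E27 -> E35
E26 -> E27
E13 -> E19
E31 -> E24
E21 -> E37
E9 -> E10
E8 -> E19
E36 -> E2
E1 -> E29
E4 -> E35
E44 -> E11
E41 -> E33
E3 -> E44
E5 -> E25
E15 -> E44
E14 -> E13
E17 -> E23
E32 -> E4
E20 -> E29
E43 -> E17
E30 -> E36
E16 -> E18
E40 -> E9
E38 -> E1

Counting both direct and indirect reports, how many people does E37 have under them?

E37 directly manages E42, E25, E21. E42 has no reports. Under E25: E5 (1). E21 has no reports. So E37's organization is 3 direct reports plus everyone under them: 1 + 2 + 1 = 4.

4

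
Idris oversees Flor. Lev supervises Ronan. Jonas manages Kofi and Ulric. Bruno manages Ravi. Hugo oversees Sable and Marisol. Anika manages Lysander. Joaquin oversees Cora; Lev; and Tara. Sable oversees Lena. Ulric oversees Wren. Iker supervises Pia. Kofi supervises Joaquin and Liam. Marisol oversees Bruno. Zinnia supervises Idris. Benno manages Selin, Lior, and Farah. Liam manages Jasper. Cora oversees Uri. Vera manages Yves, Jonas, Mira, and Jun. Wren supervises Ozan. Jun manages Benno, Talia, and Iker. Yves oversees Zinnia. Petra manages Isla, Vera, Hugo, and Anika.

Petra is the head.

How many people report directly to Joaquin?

3

Joaquin directly manages Lev, Cora, Tara. That is 3 direct reports.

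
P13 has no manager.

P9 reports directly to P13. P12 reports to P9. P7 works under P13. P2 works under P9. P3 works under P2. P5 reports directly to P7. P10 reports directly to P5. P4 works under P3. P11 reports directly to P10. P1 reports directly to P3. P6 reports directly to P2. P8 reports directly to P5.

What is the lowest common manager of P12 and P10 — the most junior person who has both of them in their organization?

P12's chain of managers is P9, P13. P10's chain of managers is P5, P7, P13. The first manager that appears in both chains is P13.

P13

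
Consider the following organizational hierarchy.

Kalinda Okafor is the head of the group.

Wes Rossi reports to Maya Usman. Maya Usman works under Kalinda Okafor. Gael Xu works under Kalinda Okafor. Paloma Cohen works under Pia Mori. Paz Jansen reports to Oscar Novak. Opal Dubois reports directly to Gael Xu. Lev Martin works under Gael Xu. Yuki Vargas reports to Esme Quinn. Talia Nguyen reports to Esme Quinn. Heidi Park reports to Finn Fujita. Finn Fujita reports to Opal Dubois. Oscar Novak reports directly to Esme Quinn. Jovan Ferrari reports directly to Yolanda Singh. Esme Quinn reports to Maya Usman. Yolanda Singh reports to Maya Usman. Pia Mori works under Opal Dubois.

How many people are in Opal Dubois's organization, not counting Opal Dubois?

4

Opal Dubois directly manages Pia Mori, Finn Fujita. Under Pia Mori: Paloma Cohen (1). Under Finn Fujita: Heidi Park (1). So Opal Dubois's organization is 2 direct reports plus everyone under them: 2 + 2 = 4.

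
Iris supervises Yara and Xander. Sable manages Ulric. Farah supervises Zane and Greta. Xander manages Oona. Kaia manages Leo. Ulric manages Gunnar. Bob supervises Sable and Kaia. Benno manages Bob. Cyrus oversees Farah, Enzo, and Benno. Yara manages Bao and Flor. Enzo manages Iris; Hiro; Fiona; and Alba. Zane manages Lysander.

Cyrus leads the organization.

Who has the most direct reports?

Direct-report counts: Cyrus has 3; Benno has 1; Bob has 2; Kaia has 1; Sable has 1; Ulric has 1; Enzo has 4; Iris has 2; Xander has 1; Yara has 2; Farah has 2; Zane has 1. The largest is 4, held by Enzo.

Enzo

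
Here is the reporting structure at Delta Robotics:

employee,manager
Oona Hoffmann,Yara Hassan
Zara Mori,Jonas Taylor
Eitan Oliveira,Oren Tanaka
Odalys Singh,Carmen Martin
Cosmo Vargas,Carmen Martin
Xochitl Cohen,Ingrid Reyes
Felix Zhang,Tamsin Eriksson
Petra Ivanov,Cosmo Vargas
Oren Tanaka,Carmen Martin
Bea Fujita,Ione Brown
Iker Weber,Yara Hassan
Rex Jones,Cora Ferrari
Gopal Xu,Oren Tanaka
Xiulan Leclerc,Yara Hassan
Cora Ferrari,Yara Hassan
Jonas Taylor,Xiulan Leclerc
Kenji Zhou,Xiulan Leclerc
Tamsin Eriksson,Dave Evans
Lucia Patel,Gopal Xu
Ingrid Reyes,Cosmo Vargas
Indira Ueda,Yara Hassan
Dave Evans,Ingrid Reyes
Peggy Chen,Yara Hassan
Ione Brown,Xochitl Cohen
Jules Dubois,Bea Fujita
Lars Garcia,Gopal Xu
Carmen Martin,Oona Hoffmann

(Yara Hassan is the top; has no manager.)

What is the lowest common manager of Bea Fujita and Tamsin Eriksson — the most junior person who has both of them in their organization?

Ingrid Reyes

Bea Fujita's chain of managers is Ione Brown, Xochitl Cohen, Ingrid Reyes, Cosmo Vargas, Carmen Martin, Oona Hoffmann, Yara Hassan. Tamsin Eriksson's chain of managers is Dave Evans, Ingrid Reyes, Cosmo Vargas, Carmen Martin, Oona Hoffmann, Yara Hassan. The first manager that appears in both chains is Ingrid Reyes.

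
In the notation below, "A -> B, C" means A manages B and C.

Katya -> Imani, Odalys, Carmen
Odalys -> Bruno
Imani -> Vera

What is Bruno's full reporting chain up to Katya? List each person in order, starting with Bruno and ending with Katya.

Bruno reports to Odalys. Odalys reports to Katya. Katya is at the top.

Bruno -> Odalys -> Katya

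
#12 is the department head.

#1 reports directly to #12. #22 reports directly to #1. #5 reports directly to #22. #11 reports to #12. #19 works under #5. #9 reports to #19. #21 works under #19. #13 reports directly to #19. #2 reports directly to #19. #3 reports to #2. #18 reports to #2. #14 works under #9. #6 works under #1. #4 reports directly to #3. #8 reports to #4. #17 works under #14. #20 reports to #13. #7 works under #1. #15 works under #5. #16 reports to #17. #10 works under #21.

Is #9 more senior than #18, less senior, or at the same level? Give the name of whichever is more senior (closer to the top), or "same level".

#9

#9 is 5 levels below #12; #18 is 6. #9 is higher.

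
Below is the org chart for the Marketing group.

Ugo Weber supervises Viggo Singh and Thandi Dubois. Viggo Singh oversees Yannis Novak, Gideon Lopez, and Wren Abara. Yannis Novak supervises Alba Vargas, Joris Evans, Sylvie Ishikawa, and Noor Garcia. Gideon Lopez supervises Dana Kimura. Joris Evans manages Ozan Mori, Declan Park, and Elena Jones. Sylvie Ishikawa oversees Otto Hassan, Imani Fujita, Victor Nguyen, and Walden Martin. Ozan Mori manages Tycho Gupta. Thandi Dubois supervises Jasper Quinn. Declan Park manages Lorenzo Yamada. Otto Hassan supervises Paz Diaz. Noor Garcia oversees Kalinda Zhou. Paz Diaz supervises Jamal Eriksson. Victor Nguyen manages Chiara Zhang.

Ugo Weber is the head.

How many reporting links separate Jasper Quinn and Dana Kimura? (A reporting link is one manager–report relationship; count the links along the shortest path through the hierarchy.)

Jasper Quinn is 2 levels below Ugo Weber, and Dana Kimura is 3 levels below Ugo Weber (their lowest common manager). The shortest path runs up from Jasper Quinn to Ugo Weber and back down to Dana Kimura: 2 + 3 = 5 links.

5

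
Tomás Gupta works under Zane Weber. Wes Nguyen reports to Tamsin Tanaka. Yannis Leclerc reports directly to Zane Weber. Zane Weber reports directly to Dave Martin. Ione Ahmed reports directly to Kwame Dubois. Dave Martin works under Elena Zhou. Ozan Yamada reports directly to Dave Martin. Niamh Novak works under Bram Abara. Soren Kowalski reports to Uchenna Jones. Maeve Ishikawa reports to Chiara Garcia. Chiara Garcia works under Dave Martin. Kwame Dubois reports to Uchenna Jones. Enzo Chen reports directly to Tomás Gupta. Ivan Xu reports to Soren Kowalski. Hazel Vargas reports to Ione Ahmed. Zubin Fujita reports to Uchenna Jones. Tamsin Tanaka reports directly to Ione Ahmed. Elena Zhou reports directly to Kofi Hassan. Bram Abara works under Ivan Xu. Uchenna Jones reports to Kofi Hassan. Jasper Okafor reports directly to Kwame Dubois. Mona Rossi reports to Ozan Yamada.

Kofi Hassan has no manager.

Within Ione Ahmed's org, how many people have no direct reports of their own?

2

The people in Ione Ahmed's organization with no one reporting to them are Hazel Vargas, Wes Nguyen. That is 2.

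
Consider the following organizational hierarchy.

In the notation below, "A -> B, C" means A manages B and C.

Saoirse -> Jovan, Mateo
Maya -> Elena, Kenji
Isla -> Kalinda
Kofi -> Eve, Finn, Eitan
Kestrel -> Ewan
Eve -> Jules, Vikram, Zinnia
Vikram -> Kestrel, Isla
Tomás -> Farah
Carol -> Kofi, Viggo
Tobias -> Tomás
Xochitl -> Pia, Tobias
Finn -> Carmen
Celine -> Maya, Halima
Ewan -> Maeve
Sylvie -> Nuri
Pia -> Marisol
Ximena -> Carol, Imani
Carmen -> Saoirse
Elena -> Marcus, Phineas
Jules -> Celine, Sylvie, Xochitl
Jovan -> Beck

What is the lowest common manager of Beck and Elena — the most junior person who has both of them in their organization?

Kofi

Beck's chain of managers is Jovan, Saoirse, Carmen, Finn, Kofi, Carol, Ximena. Elena's chain of managers is Maya, Celine, Jules, Eve, Kofi, Carol, Ximena. The first manager that appears in both chains is Kofi.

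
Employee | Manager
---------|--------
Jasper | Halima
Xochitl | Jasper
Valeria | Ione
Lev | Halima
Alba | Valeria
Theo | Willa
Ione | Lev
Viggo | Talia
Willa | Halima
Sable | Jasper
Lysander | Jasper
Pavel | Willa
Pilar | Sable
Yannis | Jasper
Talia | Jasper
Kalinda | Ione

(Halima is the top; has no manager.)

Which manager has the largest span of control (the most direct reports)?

Jasper

Direct-report counts: Halima has 3; Willa has 2; Lev has 1; Ione has 2; Valeria has 1; Jasper has 5; Sable has 1; Talia has 1. The largest is 5, held by Jasper.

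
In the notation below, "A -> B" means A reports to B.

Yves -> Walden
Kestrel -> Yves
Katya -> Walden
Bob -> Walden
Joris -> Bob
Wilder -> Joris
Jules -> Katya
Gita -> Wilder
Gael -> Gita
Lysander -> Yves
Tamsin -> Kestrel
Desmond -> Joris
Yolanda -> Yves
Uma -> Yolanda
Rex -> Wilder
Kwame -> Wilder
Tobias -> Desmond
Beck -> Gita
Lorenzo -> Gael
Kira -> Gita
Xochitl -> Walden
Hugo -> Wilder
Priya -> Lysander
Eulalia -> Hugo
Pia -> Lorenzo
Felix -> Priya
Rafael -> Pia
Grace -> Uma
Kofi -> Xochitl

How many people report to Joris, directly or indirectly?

Joris directly manages Wilder, Desmond. Under Wilder: Hugo, Eulalia, Kwame, Rex, Gita, Kira, Beck, Gael, Lorenzo, Pia, Rafael (11). Under Desmond: Tobias (1). So Joris's organization is 2 direct reports plus everyone under them: 12 + 2 = 14.

14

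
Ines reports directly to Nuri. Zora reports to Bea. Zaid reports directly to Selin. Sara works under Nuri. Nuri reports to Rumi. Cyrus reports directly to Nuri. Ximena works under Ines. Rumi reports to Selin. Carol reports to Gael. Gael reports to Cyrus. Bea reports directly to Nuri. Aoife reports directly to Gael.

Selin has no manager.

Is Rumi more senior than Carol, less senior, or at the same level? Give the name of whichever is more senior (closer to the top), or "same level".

Rumi is 1 level below Selin; Carol is 5. Rumi is higher.

Rumi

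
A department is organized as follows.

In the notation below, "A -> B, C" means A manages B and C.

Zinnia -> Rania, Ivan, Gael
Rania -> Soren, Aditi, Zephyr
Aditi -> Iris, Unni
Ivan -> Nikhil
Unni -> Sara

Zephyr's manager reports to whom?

Zephyr reports to Rania, and Rania reports to Zinnia. So Zephyr's skip-level manager is Zinnia.

Zinnia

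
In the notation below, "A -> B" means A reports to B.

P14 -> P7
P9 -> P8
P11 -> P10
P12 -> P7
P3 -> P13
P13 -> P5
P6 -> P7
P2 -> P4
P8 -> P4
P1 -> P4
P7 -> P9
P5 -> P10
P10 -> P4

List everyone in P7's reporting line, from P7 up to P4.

P7 -> P9 -> P8 -> P4

P7 reports to P9. P9 reports to P8. P8 reports to P4. P4 is at the top.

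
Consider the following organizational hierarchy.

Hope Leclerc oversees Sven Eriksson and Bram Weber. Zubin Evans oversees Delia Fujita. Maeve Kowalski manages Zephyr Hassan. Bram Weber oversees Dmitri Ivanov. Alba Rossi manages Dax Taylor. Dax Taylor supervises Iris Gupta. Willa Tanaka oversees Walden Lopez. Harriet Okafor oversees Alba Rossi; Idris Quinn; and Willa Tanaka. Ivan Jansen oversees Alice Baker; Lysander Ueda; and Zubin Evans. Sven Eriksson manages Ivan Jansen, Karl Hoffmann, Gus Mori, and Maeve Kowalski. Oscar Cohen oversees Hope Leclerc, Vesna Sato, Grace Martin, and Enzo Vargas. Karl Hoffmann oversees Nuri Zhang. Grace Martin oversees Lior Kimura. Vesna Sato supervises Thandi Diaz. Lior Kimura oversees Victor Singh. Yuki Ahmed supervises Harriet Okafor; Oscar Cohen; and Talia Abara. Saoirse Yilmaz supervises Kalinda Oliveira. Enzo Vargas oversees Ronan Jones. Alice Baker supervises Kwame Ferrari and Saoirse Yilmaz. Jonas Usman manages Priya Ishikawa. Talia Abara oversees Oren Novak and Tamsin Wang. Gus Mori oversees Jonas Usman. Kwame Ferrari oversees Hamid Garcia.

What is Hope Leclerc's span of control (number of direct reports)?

2

Hope Leclerc directly manages Sven Eriksson, Bram Weber. That is 2 direct reports.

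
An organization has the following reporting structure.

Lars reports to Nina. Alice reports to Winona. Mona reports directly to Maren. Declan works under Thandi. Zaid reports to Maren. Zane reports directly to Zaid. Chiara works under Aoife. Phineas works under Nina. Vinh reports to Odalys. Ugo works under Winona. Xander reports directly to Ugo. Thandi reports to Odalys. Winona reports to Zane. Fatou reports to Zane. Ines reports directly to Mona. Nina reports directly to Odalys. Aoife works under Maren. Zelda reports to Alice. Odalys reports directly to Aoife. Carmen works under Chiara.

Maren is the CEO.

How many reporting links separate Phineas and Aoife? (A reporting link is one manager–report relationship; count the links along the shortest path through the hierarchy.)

3

Phineas is in Aoife's organization: the chain from Phineas up to Aoife is Phineas → Nina → Odalys → Aoife, which is 3 links.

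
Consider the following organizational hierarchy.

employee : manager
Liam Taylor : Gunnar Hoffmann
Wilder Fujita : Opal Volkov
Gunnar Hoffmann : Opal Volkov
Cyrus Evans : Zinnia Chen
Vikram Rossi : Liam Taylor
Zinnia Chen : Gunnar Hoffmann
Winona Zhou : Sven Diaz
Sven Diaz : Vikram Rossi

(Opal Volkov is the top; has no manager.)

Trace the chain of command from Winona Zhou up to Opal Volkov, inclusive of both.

Winona Zhou -> Sven Diaz -> Vikram Rossi -> Liam Taylor -> Gunnar Hoffmann -> Opal Volkov

Winona Zhou reports to Sven Diaz. Sven Diaz reports to Vikram Rossi. Vikram Rossi reports to Liam Taylor. Liam Taylor reports to Gunnar Hoffmann. Gunnar Hoffmann reports to Opal Volkov. Opal Volkov is at the top.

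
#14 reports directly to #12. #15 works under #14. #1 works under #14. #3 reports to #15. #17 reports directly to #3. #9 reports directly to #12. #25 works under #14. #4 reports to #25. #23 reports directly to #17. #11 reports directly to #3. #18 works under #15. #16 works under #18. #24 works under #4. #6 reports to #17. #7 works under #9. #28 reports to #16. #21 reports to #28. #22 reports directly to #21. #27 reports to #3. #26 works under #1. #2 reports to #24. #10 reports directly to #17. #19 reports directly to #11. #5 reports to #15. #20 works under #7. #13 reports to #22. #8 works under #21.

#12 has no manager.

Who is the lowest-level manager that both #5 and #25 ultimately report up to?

#14

#5's chain of managers is #15, #14, #12. #25's chain of managers is #14, #12. The first manager that appears in both chains is #14.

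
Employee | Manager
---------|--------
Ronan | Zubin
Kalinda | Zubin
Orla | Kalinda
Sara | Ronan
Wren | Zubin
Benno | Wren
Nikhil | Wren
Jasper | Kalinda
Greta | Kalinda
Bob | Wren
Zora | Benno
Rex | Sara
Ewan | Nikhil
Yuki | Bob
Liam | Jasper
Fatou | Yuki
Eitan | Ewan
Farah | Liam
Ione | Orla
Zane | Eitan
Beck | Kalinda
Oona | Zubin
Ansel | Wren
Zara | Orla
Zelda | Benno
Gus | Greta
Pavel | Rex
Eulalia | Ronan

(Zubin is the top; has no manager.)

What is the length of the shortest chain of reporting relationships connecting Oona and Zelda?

Oona is 1 level below Zubin, and Zelda is 3 levels below Zubin (their lowest common manager). The shortest path runs up from Oona to Zubin and back down to Zelda: 1 + 3 = 4 links.

4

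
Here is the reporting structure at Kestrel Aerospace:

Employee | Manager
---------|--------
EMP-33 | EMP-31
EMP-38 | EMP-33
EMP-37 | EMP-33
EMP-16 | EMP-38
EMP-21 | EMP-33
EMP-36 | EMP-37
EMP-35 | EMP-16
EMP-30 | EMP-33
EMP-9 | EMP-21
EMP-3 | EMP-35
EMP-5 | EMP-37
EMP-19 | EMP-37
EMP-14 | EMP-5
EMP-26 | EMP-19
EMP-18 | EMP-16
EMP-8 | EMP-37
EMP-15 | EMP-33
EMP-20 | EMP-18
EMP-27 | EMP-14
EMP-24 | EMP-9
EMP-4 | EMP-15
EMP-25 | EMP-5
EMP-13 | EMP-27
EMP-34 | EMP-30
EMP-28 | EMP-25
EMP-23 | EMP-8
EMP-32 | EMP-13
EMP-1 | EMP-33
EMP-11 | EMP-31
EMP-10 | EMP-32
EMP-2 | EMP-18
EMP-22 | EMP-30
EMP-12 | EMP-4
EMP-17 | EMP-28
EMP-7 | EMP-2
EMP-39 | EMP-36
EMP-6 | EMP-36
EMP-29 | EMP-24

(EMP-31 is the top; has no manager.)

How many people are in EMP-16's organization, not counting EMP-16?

EMP-16 directly manages EMP-35, EMP-18. Under EMP-35: EMP-3 (1). Under EMP-18: EMP-2, EMP-7, EMP-20 (3). So EMP-16's organization is 2 direct reports plus everyone under them: 2 + 4 = 6.

6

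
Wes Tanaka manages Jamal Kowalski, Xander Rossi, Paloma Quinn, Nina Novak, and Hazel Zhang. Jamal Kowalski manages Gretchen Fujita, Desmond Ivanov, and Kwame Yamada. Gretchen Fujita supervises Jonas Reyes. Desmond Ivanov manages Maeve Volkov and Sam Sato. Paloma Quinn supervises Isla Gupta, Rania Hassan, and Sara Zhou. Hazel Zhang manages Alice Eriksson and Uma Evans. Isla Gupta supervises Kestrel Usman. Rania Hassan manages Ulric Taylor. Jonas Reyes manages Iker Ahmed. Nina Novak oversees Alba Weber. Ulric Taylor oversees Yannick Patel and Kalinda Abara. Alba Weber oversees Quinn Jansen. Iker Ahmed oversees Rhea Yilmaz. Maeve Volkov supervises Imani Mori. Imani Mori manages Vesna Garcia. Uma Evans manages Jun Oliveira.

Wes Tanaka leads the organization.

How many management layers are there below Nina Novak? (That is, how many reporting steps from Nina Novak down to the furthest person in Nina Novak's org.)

The longest chain under Nina Novak runs Nina Novak → Alba Weber → Quinn Jansen, which is 2 levels below Nina Novak.

2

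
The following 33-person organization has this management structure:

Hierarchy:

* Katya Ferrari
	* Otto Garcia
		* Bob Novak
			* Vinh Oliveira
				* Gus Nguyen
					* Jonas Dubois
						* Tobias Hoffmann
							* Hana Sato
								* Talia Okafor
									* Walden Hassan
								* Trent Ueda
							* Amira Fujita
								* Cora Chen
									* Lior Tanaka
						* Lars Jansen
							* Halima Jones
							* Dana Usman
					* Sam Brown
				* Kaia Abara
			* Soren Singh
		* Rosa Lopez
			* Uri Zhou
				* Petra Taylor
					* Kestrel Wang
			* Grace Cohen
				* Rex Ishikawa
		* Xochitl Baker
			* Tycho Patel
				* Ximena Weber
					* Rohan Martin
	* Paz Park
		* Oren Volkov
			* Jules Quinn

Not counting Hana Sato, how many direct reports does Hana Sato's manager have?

Hana Sato reports to Tobias Hoffmann. Tobias Hoffmann's other direct reports are Amira Fujita — 1 peer.

1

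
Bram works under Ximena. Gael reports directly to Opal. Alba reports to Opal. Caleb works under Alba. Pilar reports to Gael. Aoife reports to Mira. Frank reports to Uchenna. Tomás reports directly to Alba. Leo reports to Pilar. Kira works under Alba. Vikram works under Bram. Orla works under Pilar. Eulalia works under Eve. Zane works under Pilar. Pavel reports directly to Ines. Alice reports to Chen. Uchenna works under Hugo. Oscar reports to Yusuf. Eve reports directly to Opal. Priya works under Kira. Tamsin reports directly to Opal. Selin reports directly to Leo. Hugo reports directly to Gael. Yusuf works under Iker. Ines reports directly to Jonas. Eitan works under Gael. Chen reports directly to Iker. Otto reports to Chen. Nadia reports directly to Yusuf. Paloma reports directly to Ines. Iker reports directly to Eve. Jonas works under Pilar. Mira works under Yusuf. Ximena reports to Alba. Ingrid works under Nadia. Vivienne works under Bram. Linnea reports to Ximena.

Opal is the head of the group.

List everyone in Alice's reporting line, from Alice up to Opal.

Alice -> Chen -> Iker -> Eve -> Opal

Alice reports to Chen. Chen reports to Iker. Iker reports to Eve. Eve reports to Opal. Opal is at the top.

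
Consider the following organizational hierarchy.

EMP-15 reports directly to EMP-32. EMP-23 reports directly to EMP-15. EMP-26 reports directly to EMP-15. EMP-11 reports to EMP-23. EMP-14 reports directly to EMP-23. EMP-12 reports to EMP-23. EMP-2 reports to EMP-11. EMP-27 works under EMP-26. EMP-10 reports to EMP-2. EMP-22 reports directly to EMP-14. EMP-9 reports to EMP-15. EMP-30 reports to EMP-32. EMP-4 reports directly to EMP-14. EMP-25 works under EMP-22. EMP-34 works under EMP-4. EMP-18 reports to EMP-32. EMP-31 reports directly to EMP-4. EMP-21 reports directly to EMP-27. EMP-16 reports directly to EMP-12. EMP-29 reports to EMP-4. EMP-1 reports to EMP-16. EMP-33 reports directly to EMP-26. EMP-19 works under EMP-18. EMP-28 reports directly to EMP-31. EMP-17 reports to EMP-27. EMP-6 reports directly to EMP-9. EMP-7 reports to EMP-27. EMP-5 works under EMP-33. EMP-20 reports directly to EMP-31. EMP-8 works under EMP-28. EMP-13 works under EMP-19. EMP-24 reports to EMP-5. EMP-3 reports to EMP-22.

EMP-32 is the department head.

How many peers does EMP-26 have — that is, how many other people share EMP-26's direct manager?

EMP-26 reports to EMP-15. EMP-15's other direct reports are EMP-23, EMP-9 — 2 peers.

2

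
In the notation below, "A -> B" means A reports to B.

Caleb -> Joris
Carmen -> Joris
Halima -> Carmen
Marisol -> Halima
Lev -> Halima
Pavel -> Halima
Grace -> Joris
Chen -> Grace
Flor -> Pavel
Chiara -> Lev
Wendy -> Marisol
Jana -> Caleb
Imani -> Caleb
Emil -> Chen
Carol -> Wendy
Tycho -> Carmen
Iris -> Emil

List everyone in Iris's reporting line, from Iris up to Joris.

Iris -> Emil -> Chen -> Grace -> Joris

Iris reports to Emil. Emil reports to Chen. Chen reports to Grace. Grace reports to Joris. Joris is at the top.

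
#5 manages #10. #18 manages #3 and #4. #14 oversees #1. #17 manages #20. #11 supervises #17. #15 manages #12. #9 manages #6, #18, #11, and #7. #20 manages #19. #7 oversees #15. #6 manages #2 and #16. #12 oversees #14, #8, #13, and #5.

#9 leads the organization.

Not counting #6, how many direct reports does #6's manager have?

#6 reports to #9. #9's other direct reports are #18, #7, #11 — 3 peers.

3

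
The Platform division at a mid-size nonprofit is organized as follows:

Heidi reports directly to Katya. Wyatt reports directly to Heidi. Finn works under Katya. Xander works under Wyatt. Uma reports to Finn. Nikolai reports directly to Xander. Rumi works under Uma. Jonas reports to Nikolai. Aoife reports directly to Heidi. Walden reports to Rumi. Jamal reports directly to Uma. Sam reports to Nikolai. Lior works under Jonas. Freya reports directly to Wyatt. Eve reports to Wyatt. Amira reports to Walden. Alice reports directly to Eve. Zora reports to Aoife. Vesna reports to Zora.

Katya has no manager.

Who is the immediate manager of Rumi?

Uma

Rumi reports directly to Uma.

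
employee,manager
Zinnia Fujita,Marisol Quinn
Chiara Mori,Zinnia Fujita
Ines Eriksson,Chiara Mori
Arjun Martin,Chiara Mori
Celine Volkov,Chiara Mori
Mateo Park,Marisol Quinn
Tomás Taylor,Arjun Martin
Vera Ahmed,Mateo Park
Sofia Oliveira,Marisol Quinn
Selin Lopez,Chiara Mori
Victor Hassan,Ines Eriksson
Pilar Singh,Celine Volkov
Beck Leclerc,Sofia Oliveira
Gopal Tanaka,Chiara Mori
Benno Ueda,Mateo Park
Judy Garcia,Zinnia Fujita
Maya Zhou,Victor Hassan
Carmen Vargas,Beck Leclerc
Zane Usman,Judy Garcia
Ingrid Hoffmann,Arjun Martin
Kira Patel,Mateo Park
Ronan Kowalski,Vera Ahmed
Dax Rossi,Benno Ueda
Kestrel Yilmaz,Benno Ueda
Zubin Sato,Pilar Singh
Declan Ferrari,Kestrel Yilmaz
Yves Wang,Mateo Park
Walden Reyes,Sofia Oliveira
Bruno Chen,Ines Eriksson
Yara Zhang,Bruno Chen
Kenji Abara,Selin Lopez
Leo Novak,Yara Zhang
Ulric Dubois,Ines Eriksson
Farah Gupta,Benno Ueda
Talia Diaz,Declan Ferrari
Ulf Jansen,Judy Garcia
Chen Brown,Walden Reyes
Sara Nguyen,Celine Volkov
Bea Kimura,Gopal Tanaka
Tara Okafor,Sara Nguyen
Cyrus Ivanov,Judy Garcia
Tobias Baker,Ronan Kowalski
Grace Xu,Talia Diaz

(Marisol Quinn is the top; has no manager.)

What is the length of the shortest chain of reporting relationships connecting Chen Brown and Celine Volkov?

6

Chen Brown is 3 levels below Marisol Quinn, and Celine Volkov is 3 levels below Marisol Quinn (their lowest common manager). The shortest path runs up from Chen Brown to Marisol Quinn and back down to Celine Volkov: 3 + 3 = 6 links.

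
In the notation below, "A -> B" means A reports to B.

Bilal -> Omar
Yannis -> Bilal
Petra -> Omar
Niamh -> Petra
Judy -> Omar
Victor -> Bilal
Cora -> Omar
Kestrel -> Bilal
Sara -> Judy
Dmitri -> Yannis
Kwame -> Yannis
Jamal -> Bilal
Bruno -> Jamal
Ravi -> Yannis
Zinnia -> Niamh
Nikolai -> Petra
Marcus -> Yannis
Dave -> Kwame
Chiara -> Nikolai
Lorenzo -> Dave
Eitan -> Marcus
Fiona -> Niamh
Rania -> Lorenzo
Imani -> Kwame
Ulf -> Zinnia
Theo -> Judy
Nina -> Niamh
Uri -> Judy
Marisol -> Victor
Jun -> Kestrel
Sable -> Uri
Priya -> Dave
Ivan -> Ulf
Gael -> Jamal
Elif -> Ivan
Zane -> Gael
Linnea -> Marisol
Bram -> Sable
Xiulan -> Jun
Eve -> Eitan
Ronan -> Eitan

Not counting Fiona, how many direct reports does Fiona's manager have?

Fiona reports to Niamh. Niamh's other direct reports are Zinnia, Nina — 2 peers.

2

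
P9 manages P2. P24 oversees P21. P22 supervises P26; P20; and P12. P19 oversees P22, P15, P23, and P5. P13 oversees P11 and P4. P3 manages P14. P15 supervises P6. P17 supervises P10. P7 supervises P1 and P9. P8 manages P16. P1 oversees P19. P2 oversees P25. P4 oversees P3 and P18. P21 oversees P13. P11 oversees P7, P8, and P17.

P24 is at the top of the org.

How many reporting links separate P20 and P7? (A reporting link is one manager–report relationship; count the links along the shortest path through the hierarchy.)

P20 is in P7's organization: the chain from P20 up to P7 is P20 → P22 → P19 → P1 → P7, which is 4 links.

4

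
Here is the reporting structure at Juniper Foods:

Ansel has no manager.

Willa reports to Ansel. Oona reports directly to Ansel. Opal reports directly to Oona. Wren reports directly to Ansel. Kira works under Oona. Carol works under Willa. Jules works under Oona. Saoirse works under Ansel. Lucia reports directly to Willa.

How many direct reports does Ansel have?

Ansel directly manages Willa, Oona, Wren, Saoirse. That is 4 direct reports.

4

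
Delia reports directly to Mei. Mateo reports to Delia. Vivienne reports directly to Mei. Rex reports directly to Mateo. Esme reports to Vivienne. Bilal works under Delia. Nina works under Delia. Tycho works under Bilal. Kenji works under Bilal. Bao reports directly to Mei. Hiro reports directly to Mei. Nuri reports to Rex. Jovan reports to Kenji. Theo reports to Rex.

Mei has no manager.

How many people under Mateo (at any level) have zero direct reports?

The people in Mateo's organization with no one reporting to them are Theo, Nuri. That is 2.

2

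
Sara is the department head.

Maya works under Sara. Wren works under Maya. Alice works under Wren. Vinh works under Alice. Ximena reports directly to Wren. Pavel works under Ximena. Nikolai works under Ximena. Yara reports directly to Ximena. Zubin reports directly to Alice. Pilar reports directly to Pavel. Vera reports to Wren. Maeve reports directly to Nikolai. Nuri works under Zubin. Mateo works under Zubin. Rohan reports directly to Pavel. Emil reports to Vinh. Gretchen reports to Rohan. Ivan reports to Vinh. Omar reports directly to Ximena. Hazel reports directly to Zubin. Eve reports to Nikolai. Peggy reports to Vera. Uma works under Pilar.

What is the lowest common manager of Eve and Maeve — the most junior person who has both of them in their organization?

Nikolai

Eve's chain of managers is Nikolai, Ximena, Wren, Maya, Sara. Maeve's chain of managers is Nikolai, Ximena, Wren, Maya, Sara. The first manager that appears in both chains is Nikolai.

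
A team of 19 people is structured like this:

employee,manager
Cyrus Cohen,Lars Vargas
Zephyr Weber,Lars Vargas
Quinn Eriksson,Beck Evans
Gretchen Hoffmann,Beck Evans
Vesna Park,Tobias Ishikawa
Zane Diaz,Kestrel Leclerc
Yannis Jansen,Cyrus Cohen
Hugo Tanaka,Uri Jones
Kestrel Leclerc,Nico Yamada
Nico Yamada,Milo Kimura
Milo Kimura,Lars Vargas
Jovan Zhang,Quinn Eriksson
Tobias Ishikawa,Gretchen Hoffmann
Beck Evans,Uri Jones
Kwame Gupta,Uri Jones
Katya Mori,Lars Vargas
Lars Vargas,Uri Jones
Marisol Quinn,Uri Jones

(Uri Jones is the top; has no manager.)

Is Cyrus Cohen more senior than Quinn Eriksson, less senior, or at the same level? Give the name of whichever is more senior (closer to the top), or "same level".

same level

Both Cyrus Cohen and Quinn Eriksson are 2 levels below Uri Jones.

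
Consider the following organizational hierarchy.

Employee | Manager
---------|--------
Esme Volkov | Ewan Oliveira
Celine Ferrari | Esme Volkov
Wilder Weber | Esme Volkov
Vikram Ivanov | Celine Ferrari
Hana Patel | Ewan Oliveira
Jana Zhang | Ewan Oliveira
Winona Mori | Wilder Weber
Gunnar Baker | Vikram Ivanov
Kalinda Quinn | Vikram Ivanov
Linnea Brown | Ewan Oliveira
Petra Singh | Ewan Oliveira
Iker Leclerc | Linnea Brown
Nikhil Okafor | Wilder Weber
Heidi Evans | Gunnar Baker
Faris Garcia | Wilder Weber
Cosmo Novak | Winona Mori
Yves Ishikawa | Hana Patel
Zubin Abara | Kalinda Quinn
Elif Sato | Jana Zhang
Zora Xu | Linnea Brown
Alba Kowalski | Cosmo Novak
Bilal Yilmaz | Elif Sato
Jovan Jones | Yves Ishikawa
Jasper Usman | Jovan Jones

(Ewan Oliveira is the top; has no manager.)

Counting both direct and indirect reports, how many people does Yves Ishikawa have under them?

Yves Ishikawa directly manages Jovan Jones. Under Jovan Jones: Jasper Usman (1). That's 2 in total.

2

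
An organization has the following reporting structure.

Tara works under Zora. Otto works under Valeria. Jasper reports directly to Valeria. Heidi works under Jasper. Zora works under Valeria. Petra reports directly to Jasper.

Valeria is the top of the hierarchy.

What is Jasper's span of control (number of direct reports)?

Jasper directly manages Heidi, Petra. That is 2 direct reports.

2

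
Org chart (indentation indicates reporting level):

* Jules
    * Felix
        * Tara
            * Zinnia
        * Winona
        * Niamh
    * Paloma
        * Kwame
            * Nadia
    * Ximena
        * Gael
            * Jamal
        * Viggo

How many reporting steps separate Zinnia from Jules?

3

Chain from Zinnia up to Jules: Zinnia → Tara → Felix → Jules. That is 3 steps up, so Zinnia is 3 levels below Jules.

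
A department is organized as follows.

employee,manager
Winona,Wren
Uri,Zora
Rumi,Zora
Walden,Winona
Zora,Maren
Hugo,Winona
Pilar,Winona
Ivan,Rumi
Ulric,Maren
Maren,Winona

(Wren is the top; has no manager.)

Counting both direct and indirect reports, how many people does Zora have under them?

Zora directly manages Rumi, Uri. Under Rumi: Ivan (1). Uri has no reports. So Zora's organization is 2 direct reports plus everyone under them: 2 + 1 = 3.

3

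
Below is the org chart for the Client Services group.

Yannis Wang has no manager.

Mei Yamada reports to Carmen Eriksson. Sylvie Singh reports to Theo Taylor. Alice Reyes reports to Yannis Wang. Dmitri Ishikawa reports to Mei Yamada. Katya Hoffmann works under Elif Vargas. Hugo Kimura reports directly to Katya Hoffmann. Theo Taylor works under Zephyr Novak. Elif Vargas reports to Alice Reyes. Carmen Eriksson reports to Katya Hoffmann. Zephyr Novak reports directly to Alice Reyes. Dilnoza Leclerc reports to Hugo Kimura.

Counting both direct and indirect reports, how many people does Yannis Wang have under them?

11

Yannis Wang directly manages Alice Reyes. Under Alice Reyes: Elif Vargas, Katya Hoffmann, Carmen Eriksson, Mei Yamada, Dmitri Ishikawa, Hugo Kimura, Dilnoza Leclerc, Zephyr Novak, Theo Taylor, Sylvie Singh (10). That's 11 in total.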